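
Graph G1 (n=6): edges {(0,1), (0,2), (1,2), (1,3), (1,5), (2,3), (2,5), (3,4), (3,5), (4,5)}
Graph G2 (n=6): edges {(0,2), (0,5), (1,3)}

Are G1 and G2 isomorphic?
No, not isomorphic

The graphs are NOT isomorphic.

Connected components of G1: 1 component(s) with vertex sets [[0, 1, 2, 3, 4, 5]], sizes [6].
Connected components of G2: 3 component(s) with vertex sets [[4], [1, 3], [0, 2, 5]], sizes [1, 2, 3].
The number of connected components (and the multiset of component sizes) is an isomorphism invariant — an isomorphism maps each component of G1 bijectively onto a component of G2. Since G1 has 1 component(s) and G2 has 3, they cannot be isomorphic.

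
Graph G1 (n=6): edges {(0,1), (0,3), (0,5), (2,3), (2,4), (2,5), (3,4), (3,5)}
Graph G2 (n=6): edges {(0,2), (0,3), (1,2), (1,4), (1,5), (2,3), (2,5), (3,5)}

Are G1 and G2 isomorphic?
Yes, isomorphic

The graphs are isomorphic.
One valid mapping φ: V(G1) → V(G2): 0→1, 1→4, 2→3, 3→2, 4→0, 5→5

Verify φ preserves adjacency — for each edge of G1, its image is an edge of G2:
  (0,1) → (φ(0),φ(1)) = (1,4) ∈ E(G2) ✓
  (0,3) → (φ(0),φ(3)) = (1,2) ∈ E(G2) ✓
  (0,5) → (φ(0),φ(5)) = (1,5) ∈ E(G2) ✓
  (2,3) → (φ(2),φ(3)) = (2,3) ∈ E(G2) ✓
  (2,4) → (φ(2),φ(4)) = (0,3) ∈ E(G2) ✓
  (2,5) → (φ(2),φ(5)) = (3,5) ∈ E(G2) ✓
  (3,4) → (φ(3),φ(4)) = (0,2) ∈ E(G2) ✓
  (3,5) → (φ(3),φ(5)) = (2,5) ∈ E(G2) ✓
All 8 edges of G1 map to edges of G2, and |E(G1)| = |E(G2)| = 8, so φ is a bijection on edges as well as vertices. Hence G1 ≅ G2.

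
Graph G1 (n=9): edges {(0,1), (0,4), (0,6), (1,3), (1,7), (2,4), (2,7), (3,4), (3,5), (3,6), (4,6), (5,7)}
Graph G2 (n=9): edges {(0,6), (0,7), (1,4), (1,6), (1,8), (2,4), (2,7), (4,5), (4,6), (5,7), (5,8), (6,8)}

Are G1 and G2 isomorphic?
Yes, isomorphic

The graphs are isomorphic.
One valid mapping φ: V(G1) → V(G2): 0→8, 1→5, 2→0, 3→4, 4→6, 5→2, 6→1, 7→7, 8→3

Verify φ preserves adjacency — for each edge of G1, its image is an edge of G2:
  (0,1) → (φ(0),φ(1)) = (5,8) ∈ E(G2) ✓
  (0,4) → (φ(0),φ(4)) = (6,8) ∈ E(G2) ✓
  (0,6) → (φ(0),φ(6)) = (1,8) ∈ E(G2) ✓
  (1,3) → (φ(1),φ(3)) = (4,5) ∈ E(G2) ✓
  (1,7) → (φ(1),φ(7)) = (5,7) ∈ E(G2) ✓
  (2,4) → (φ(2),φ(4)) = (0,6) ∈ E(G2) ✓
  (2,7) → (φ(2),φ(7)) = (0,7) ∈ E(G2) ✓
  (3,4) → (φ(3),φ(4)) = (4,6) ∈ E(G2) ✓
  (3,5) → (φ(3),φ(5)) = (2,4) ∈ E(G2) ✓
  (3,6) → (φ(3),φ(6)) = (1,4) ∈ E(G2) ✓
  (4,6) → (φ(4),φ(6)) = (1,6) ∈ E(G2) ✓
  (5,7) → (φ(5),φ(7)) = (2,7) ∈ E(G2) ✓
All 12 edges of G1 map to edges of G2, and |E(G1)| = |E(G2)| = 12, so φ is a bijection on edges as well as vertices. Hence G1 ≅ G2.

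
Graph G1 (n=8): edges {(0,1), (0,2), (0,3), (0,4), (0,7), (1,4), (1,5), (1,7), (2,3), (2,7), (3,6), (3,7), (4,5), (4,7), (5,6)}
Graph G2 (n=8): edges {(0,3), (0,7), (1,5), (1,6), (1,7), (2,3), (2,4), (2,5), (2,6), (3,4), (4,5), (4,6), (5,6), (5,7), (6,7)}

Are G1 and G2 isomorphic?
Yes, isomorphic

The graphs are isomorphic.
One valid mapping φ: V(G1) → V(G2): 0→5, 1→2, 2→1, 3→7, 4→4, 5→3, 6→0, 7→6

Verify φ preserves adjacency — for each edge of G1, its image is an edge of G2:
  (0,1) → (φ(0),φ(1)) = (2,5) ∈ E(G2) ✓
  (0,2) → (φ(0),φ(2)) = (1,5) ∈ E(G2) ✓
  (0,3) → (φ(0),φ(3)) = (5,7) ∈ E(G2) ✓
  (0,4) → (φ(0),φ(4)) = (4,5) ∈ E(G2) ✓
  (0,7) → (φ(0),φ(7)) = (5,6) ∈ E(G2) ✓
  (1,4) → (φ(1),φ(4)) = (2,4) ∈ E(G2) ✓
  (1,5) → (φ(1),φ(5)) = (2,3) ∈ E(G2) ✓
  (1,7) → (φ(1),φ(7)) = (2,6) ∈ E(G2) ✓
  (2,3) → (φ(2),φ(3)) = (1,7) ∈ E(G2) ✓
  (2,7) → (φ(2),φ(7)) = (1,6) ∈ E(G2) ✓
  (3,6) → (φ(3),φ(6)) = (0,7) ∈ E(G2) ✓
  (3,7) → (φ(3),φ(7)) = (6,7) ∈ E(G2) ✓
  (4,5) → (φ(4),φ(5)) = (3,4) ∈ E(G2) ✓
  (4,7) → (φ(4),φ(7)) = (4,6) ∈ E(G2) ✓
  (5,6) → (φ(5),φ(6)) = (0,3) ∈ E(G2) ✓
All 15 edges of G1 map to edges of G2, and |E(G1)| = |E(G2)| = 15, so φ is a bijection on edges as well as vertices. Hence G1 ≅ G2.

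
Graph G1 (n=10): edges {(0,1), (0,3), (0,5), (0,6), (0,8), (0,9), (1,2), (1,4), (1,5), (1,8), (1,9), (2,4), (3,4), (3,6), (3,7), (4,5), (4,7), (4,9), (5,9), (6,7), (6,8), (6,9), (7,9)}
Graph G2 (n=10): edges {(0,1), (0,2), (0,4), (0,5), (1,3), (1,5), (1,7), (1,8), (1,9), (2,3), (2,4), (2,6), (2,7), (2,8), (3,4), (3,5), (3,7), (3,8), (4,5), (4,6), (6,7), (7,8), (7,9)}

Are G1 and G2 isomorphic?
Yes, isomorphic

The graphs are isomorphic.
One valid mapping φ: V(G1) → V(G2): 0→2, 1→7, 2→9, 3→0, 4→1, 5→8, 6→4, 7→5, 8→6, 9→3

Verify φ preserves adjacency — for each edge of G1, its image is an edge of G2:
  (0,1) → (φ(0),φ(1)) = (2,7) ∈ E(G2) ✓
  (0,3) → (φ(0),φ(3)) = (0,2) ∈ E(G2) ✓
  (0,5) → (φ(0),φ(5)) = (2,8) ∈ E(G2) ✓
  (0,6) → (φ(0),φ(6)) = (2,4) ∈ E(G2) ✓
  (0,8) → (φ(0),φ(8)) = (2,6) ∈ E(G2) ✓
  (0,9) → (φ(0),φ(9)) = (2,3) ∈ E(G2) ✓
  (1,2) → (φ(1),φ(2)) = (7,9) ∈ E(G2) ✓
  (1,4) → (φ(1),φ(4)) = (1,7) ∈ E(G2) ✓
  (1,5) → (φ(1),φ(5)) = (7,8) ∈ E(G2) ✓
  (1,8) → (φ(1),φ(8)) = (6,7) ∈ E(G2) ✓
  (1,9) → (φ(1),φ(9)) = (3,7) ∈ E(G2) ✓
  (2,4) → (φ(2),φ(4)) = (1,9) ∈ E(G2) ✓
  (3,4) → (φ(3),φ(4)) = (0,1) ∈ E(G2) ✓
  (3,6) → (φ(3),φ(6)) = (0,4) ∈ E(G2) ✓
  (3,7) → (φ(3),φ(7)) = (0,5) ∈ E(G2) ✓
  (4,5) → (φ(4),φ(5)) = (1,8) ∈ E(G2) ✓
  (4,7) → (φ(4),φ(7)) = (1,5) ∈ E(G2) ✓
  (4,9) → (φ(4),φ(9)) = (1,3) ∈ E(G2) ✓
  (5,9) → (φ(5),φ(9)) = (3,8) ∈ E(G2) ✓
  (6,7) → (φ(6),φ(7)) = (4,5) ∈ E(G2) ✓
  (6,8) → (φ(6),φ(8)) = (4,6) ∈ E(G2) ✓
  (6,9) → (φ(6),φ(9)) = (3,4) ∈ E(G2) ✓
  (7,9) → (φ(7),φ(9)) = (3,5) ∈ E(G2) ✓
All 23 edges of G1 map to edges of G2, and |E(G1)| = |E(G2)| = 23, so φ is a bijection on edges as well as vertices. Hence G1 ≅ G2.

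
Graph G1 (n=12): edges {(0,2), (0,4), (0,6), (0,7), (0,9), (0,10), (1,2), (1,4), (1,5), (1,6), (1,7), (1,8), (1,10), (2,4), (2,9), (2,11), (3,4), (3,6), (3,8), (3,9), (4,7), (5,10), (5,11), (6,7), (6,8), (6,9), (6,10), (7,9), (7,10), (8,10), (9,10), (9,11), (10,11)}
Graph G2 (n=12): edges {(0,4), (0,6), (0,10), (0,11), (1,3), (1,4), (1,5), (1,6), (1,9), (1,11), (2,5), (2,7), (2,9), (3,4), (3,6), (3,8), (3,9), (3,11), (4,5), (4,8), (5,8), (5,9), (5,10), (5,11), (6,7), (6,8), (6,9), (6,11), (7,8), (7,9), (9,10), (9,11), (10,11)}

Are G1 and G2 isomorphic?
Yes, isomorphic

The graphs are isomorphic.
One valid mapping φ: V(G1) → V(G2): 0→3, 1→5, 2→8, 3→0, 4→4, 5→2, 6→11, 7→1, 8→10, 9→6, 10→9, 11→7

Verify φ preserves adjacency — for each edge of G1, its image is an edge of G2:
  (0,2) → (φ(0),φ(2)) = (3,8) ∈ E(G2) ✓
  (0,4) → (φ(0),φ(4)) = (3,4) ∈ E(G2) ✓
  (0,6) → (φ(0),φ(6)) = (3,11) ∈ E(G2) ✓
  (0,7) → (φ(0),φ(7)) = (1,3) ∈ E(G2) ✓
  (0,9) → (φ(0),φ(9)) = (3,6) ∈ E(G2) ✓
  (0,10) → (φ(0),φ(10)) = (3,9) ∈ E(G2) ✓
  (1,2) → (φ(1),φ(2)) = (5,8) ∈ E(G2) ✓
  (1,4) → (φ(1),φ(4)) = (4,5) ∈ E(G2) ✓
  (1,5) → (φ(1),φ(5)) = (2,5) ∈ E(G2) ✓
  (1,6) → (φ(1),φ(6)) = (5,11) ∈ E(G2) ✓
  (1,7) → (φ(1),φ(7)) = (1,5) ∈ E(G2) ✓
  (1,8) → (φ(1),φ(8)) = (5,10) ∈ E(G2) ✓
  (1,10) → (φ(1),φ(10)) = (5,9) ∈ E(G2) ✓
  (2,4) → (φ(2),φ(4)) = (4,8) ∈ E(G2) ✓
  (2,9) → (φ(2),φ(9)) = (6,8) ∈ E(G2) ✓
  (2,11) → (φ(2),φ(11)) = (7,8) ∈ E(G2) ✓
  (3,4) → (φ(3),φ(4)) = (0,4) ∈ E(G2) ✓
  (3,6) → (φ(3),φ(6)) = (0,11) ∈ E(G2) ✓
  (3,8) → (φ(3),φ(8)) = (0,10) ∈ E(G2) ✓
  (3,9) → (φ(3),φ(9)) = (0,6) ∈ E(G2) ✓
  (4,7) → (φ(4),φ(7)) = (1,4) ∈ E(G2) ✓
  (5,10) → (φ(5),φ(10)) = (2,9) ∈ E(G2) ✓
  (5,11) → (φ(5),φ(11)) = (2,7) ∈ E(G2) ✓
  (6,7) → (φ(6),φ(7)) = (1,11) ∈ E(G2) ✓
  (6,8) → (φ(6),φ(8)) = (10,11) ∈ E(G2) ✓
  (6,9) → (φ(6),φ(9)) = (6,11) ∈ E(G2) ✓
  (6,10) → (φ(6),φ(10)) = (9,11) ∈ E(G2) ✓
  (7,9) → (φ(7),φ(9)) = (1,6) ∈ E(G2) ✓
  (7,10) → (φ(7),φ(10)) = (1,9) ∈ E(G2) ✓
  (8,10) → (φ(8),φ(10)) = (9,10) ∈ E(G2) ✓
  (9,10) → (φ(9),φ(10)) = (6,9) ∈ E(G2) ✓
  (9,11) → (φ(9),φ(11)) = (6,7) ∈ E(G2) ✓
  (10,11) → (φ(10),φ(11)) = (7,9) ∈ E(G2) ✓
All 33 edges of G1 map to edges of G2, and |E(G1)| = |E(G2)| = 33, so φ is a bijection on edges as well as vertices. Hence G1 ≅ G2.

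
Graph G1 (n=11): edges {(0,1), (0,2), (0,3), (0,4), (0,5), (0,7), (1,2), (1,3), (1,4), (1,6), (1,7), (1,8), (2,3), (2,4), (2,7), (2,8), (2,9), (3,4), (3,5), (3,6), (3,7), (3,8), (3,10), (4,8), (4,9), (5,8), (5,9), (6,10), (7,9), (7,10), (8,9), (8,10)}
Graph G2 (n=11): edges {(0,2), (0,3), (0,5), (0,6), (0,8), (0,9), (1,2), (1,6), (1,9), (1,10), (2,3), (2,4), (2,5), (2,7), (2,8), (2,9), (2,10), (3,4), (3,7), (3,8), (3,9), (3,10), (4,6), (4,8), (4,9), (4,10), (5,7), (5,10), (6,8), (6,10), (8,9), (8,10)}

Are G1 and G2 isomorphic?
Yes, isomorphic

The graphs are isomorphic.
One valid mapping φ: V(G1) → V(G2): 0→9, 1→3, 2→8, 3→2, 4→4, 5→1, 6→7, 7→0, 8→10, 9→6, 10→5

Verify φ preserves adjacency — for each edge of G1, its image is an edge of G2:
  (0,1) → (φ(0),φ(1)) = (3,9) ∈ E(G2) ✓
  (0,2) → (φ(0),φ(2)) = (8,9) ∈ E(G2) ✓
  (0,3) → (φ(0),φ(3)) = (2,9) ∈ E(G2) ✓
  (0,4) → (φ(0),φ(4)) = (4,9) ∈ E(G2) ✓
  (0,5) → (φ(0),φ(5)) = (1,9) ∈ E(G2) ✓
  (0,7) → (φ(0),φ(7)) = (0,9) ∈ E(G2) ✓
  (1,2) → (φ(1),φ(2)) = (3,8) ∈ E(G2) ✓
  (1,3) → (φ(1),φ(3)) = (2,3) ∈ E(G2) ✓
  (1,4) → (φ(1),φ(4)) = (3,4) ∈ E(G2) ✓
  (1,6) → (φ(1),φ(6)) = (3,7) ∈ E(G2) ✓
  (1,7) → (φ(1),φ(7)) = (0,3) ∈ E(G2) ✓
  (1,8) → (φ(1),φ(8)) = (3,10) ∈ E(G2) ✓
  (2,3) → (φ(2),φ(3)) = (2,8) ∈ E(G2) ✓
  (2,4) → (φ(2),φ(4)) = (4,8) ∈ E(G2) ✓
  (2,7) → (φ(2),φ(7)) = (0,8) ∈ E(G2) ✓
  (2,8) → (φ(2),φ(8)) = (8,10) ∈ E(G2) ✓
  (2,9) → (φ(2),φ(9)) = (6,8) ∈ E(G2) ✓
  (3,4) → (φ(3),φ(4)) = (2,4) ∈ E(G2) ✓
  (3,5) → (φ(3),φ(5)) = (1,2) ∈ E(G2) ✓
  (3,6) → (φ(3),φ(6)) = (2,7) ∈ E(G2) ✓
  (3,7) → (φ(3),φ(7)) = (0,2) ∈ E(G2) ✓
  (3,8) → (φ(3),φ(8)) = (2,10) ∈ E(G2) ✓
  (3,10) → (φ(3),φ(10)) = (2,5) ∈ E(G2) ✓
  (4,8) → (φ(4),φ(8)) = (4,10) ∈ E(G2) ✓
  (4,9) → (φ(4),φ(9)) = (4,6) ∈ E(G2) ✓
  (5,8) → (φ(5),φ(8)) = (1,10) ∈ E(G2) ✓
  (5,9) → (φ(5),φ(9)) = (1,6) ∈ E(G2) ✓
  (6,10) → (φ(6),φ(10)) = (5,7) ∈ E(G2) ✓
  (7,9) → (φ(7),φ(9)) = (0,6) ∈ E(G2) ✓
  (7,10) → (φ(7),φ(10)) = (0,5) ∈ E(G2) ✓
  (8,9) → (φ(8),φ(9)) = (6,10) ∈ E(G2) ✓
  (8,10) → (φ(8),φ(10)) = (5,10) ∈ E(G2) ✓
All 32 edges of G1 map to edges of G2, and |E(G1)| = |E(G2)| = 32, so φ is a bijection on edges as well as vertices. Hence G1 ≅ G2.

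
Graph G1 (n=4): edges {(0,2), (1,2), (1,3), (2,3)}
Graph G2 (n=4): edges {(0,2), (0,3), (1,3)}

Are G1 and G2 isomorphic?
No, not isomorphic

The graphs are NOT isomorphic.

Degrees in G1: deg(0)=1, deg(1)=2, deg(2)=3, deg(3)=2.
Sorted degree sequence of G1: [3, 2, 2, 1].
Degrees in G2: deg(0)=2, deg(1)=1, deg(2)=1, deg(3)=2.
Sorted degree sequence of G2: [2, 2, 1, 1].
The (sorted) degree sequence is an isomorphism invariant, so since G1 and G2 have different degree sequences they cannot be isomorphic.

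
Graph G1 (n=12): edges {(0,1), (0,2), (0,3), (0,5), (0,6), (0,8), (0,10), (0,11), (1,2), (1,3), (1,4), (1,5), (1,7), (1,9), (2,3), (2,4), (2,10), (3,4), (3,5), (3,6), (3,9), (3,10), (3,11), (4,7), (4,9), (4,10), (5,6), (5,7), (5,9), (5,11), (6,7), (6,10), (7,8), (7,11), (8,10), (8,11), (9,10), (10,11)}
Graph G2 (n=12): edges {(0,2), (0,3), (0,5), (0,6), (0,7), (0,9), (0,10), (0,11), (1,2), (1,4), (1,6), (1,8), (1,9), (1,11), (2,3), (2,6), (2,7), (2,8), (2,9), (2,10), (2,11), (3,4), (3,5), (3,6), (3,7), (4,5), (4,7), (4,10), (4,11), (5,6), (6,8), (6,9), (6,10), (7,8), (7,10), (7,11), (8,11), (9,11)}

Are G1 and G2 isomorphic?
Yes, isomorphic

The graphs are isomorphic.
One valid mapping φ: V(G1) → V(G2): 0→0, 1→11, 2→9, 3→2, 4→1, 5→7, 6→10, 7→4, 8→5, 9→8, 10→6, 11→3

Verify φ preserves adjacency — for each edge of G1, its image is an edge of G2:
  (0,1) → (φ(0),φ(1)) = (0,11) ∈ E(G2) ✓
  (0,2) → (φ(0),φ(2)) = (0,9) ∈ E(G2) ✓
  (0,3) → (φ(0),φ(3)) = (0,2) ∈ E(G2) ✓
  (0,5) → (φ(0),φ(5)) = (0,7) ∈ E(G2) ✓
  (0,6) → (φ(0),φ(6)) = (0,10) ∈ E(G2) ✓
  (0,8) → (φ(0),φ(8)) = (0,5) ∈ E(G2) ✓
  (0,10) → (φ(0),φ(10)) = (0,6) ∈ E(G2) ✓
  (0,11) → (φ(0),φ(11)) = (0,3) ∈ E(G2) ✓
  (1,2) → (φ(1),φ(2)) = (9,11) ∈ E(G2) ✓
  (1,3) → (φ(1),φ(3)) = (2,11) ∈ E(G2) ✓
  (1,4) → (φ(1),φ(4)) = (1,11) ∈ E(G2) ✓
  (1,5) → (φ(1),φ(5)) = (7,11) ∈ E(G2) ✓
  (1,7) → (φ(1),φ(7)) = (4,11) ∈ E(G2) ✓
  (1,9) → (φ(1),φ(9)) = (8,11) ∈ E(G2) ✓
  (2,3) → (φ(2),φ(3)) = (2,9) ∈ E(G2) ✓
  (2,4) → (φ(2),φ(4)) = (1,9) ∈ E(G2) ✓
  (2,10) → (φ(2),φ(10)) = (6,9) ∈ E(G2) ✓
  (3,4) → (φ(3),φ(4)) = (1,2) ∈ E(G2) ✓
  (3,5) → (φ(3),φ(5)) = (2,7) ∈ E(G2) ✓
  (3,6) → (φ(3),φ(6)) = (2,10) ∈ E(G2) ✓
  (3,9) → (φ(3),φ(9)) = (2,8) ∈ E(G2) ✓
  (3,10) → (φ(3),φ(10)) = (2,6) ∈ E(G2) ✓
  (3,11) → (φ(3),φ(11)) = (2,3) ∈ E(G2) ✓
  (4,7) → (φ(4),φ(7)) = (1,4) ∈ E(G2) ✓
  (4,9) → (φ(4),φ(9)) = (1,8) ∈ E(G2) ✓
  (4,10) → (φ(4),φ(10)) = (1,6) ∈ E(G2) ✓
  (5,6) → (φ(5),φ(6)) = (7,10) ∈ E(G2) ✓
  (5,7) → (φ(5),φ(7)) = (4,7) ∈ E(G2) ✓
  (5,9) → (φ(5),φ(9)) = (7,8) ∈ E(G2) ✓
  (5,11) → (φ(5),φ(11)) = (3,7) ∈ E(G2) ✓
  (6,7) → (φ(6),φ(7)) = (4,10) ∈ E(G2) ✓
  (6,10) → (φ(6),φ(10)) = (6,10) ∈ E(G2) ✓
  (7,8) → (φ(7),φ(8)) = (4,5) ∈ E(G2) ✓
  (7,11) → (φ(7),φ(11)) = (3,4) ∈ E(G2) ✓
  (8,10) → (φ(8),φ(10)) = (5,6) ∈ E(G2) ✓
  (8,11) → (φ(8),φ(11)) = (3,5) ∈ E(G2) ✓
  (9,10) → (φ(9),φ(10)) = (6,8) ∈ E(G2) ✓
  (10,11) → (φ(10),φ(11)) = (3,6) ∈ E(G2) ✓
All 38 edges of G1 map to edges of G2, and |E(G1)| = |E(G2)| = 38, so φ is a bijection on edges as well as vertices. Hence G1 ≅ G2.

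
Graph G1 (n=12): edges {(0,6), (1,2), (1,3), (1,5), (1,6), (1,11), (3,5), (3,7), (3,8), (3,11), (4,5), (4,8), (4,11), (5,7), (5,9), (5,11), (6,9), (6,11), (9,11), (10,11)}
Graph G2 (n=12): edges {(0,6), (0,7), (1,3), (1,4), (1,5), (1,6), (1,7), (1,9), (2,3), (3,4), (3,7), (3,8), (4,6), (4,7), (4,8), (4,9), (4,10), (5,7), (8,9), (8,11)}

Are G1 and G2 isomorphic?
Yes, isomorphic

The graphs are isomorphic.
One valid mapping φ: V(G1) → V(G2): 0→11, 1→3, 2→2, 3→7, 4→6, 5→1, 6→8, 7→5, 8→0, 9→9, 10→10, 11→4

Verify φ preserves adjacency — for each edge of G1, its image is an edge of G2:
  (0,6) → (φ(0),φ(6)) = (8,11) ∈ E(G2) ✓
  (1,2) → (φ(1),φ(2)) = (2,3) ∈ E(G2) ✓
  (1,3) → (φ(1),φ(3)) = (3,7) ∈ E(G2) ✓
  (1,5) → (φ(1),φ(5)) = (1,3) ∈ E(G2) ✓
  (1,6) → (φ(1),φ(6)) = (3,8) ∈ E(G2) ✓
  (1,11) → (φ(1),φ(11)) = (3,4) ∈ E(G2) ✓
  (3,5) → (φ(3),φ(5)) = (1,7) ∈ E(G2) ✓
  (3,7) → (φ(3),φ(7)) = (5,7) ∈ E(G2) ✓
  (3,8) → (φ(3),φ(8)) = (0,7) ∈ E(G2) ✓
  (3,11) → (φ(3),φ(11)) = (4,7) ∈ E(G2) ✓
  (4,5) → (φ(4),φ(5)) = (1,6) ∈ E(G2) ✓
  (4,8) → (φ(4),φ(8)) = (0,6) ∈ E(G2) ✓
  (4,11) → (φ(4),φ(11)) = (4,6) ∈ E(G2) ✓
  (5,7) → (φ(5),φ(7)) = (1,5) ∈ E(G2) ✓
  (5,9) → (φ(5),φ(9)) = (1,9) ∈ E(G2) ✓
  (5,11) → (φ(5),φ(11)) = (1,4) ∈ E(G2) ✓
  (6,9) → (φ(6),φ(9)) = (8,9) ∈ E(G2) ✓
  (6,11) → (φ(6),φ(11)) = (4,8) ∈ E(G2) ✓
  (9,11) → (φ(9),φ(11)) = (4,9) ∈ E(G2) ✓
  (10,11) → (φ(10),φ(11)) = (4,10) ∈ E(G2) ✓
All 20 edges of G1 map to edges of G2, and |E(G1)| = |E(G2)| = 20, so φ is a bijection on edges as well as vertices. Hence G1 ≅ G2.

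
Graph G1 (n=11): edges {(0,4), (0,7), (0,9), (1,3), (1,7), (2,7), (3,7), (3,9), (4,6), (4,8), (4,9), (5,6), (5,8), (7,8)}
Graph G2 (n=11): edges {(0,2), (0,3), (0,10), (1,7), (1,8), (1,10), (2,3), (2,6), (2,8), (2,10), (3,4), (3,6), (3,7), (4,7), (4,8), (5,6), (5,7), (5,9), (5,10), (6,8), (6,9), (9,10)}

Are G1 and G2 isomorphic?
No, not isomorphic

The graphs are NOT isomorphic.

Connected components of G1: 2 component(s) with vertex sets [[10], [0, 1, 2, 3, 4, 5, 6, 7, 8, 9]], sizes [1, 10].
Connected components of G2: 1 component(s) with vertex sets [[0, 1, 2, 3, 4, 5, 6, 7, 8, 9, 10]], sizes [11].
The number of connected components (and the multiset of component sizes) is an isomorphism invariant — an isomorphism maps each component of G1 bijectively onto a component of G2. Since G1 has 2 component(s) and G2 has 1, they cannot be isomorphic.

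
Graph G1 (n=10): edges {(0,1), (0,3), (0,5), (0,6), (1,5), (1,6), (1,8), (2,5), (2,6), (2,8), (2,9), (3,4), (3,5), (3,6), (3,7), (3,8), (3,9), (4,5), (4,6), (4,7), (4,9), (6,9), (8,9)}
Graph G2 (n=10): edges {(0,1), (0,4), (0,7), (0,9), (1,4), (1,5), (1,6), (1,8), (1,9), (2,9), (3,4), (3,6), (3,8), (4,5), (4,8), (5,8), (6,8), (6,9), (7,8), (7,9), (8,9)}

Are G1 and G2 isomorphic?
No, not isomorphic

The graphs are NOT isomorphic.

Degrees in G1: deg(0)=4, deg(1)=4, deg(2)=4, deg(3)=7, deg(4)=5, deg(5)=5, deg(6)=6, deg(7)=2, deg(8)=4, deg(9)=5.
Sorted degree sequence of G1: [7, 6, 5, 5, 5, 4, 4, 4, 4, 2].
Degrees in G2: deg(0)=4, deg(1)=6, deg(2)=1, deg(3)=3, deg(4)=5, deg(5)=3, deg(6)=4, deg(7)=3, deg(8)=7, deg(9)=6.
Sorted degree sequence of G2: [7, 6, 6, 5, 4, 4, 3, 3, 3, 1].
The (sorted) degree sequence is an isomorphism invariant, so since G1 and G2 have different degree sequences they cannot be isomorphic.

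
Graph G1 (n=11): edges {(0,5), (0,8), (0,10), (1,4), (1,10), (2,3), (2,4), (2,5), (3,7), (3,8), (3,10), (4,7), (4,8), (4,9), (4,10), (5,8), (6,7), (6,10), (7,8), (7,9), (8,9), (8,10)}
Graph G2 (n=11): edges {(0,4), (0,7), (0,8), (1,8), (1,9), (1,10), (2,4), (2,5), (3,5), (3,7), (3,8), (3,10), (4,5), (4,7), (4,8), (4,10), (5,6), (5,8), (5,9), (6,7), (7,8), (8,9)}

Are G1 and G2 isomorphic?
Yes, isomorphic

The graphs are isomorphic.
One valid mapping φ: V(G1) → V(G2): 0→9, 1→2, 2→10, 3→3, 4→4, 5→1, 6→6, 7→7, 8→8, 9→0, 10→5

Verify φ preserves adjacency — for each edge of G1, its image is an edge of G2:
  (0,5) → (φ(0),φ(5)) = (1,9) ∈ E(G2) ✓
  (0,8) → (φ(0),φ(8)) = (8,9) ∈ E(G2) ✓
  (0,10) → (φ(0),φ(10)) = (5,9) ∈ E(G2) ✓
  (1,4) → (φ(1),φ(4)) = (2,4) ∈ E(G2) ✓
  (1,10) → (φ(1),φ(10)) = (2,5) ∈ E(G2) ✓
  (2,3) → (φ(2),φ(3)) = (3,10) ∈ E(G2) ✓
  (2,4) → (φ(2),φ(4)) = (4,10) ∈ E(G2) ✓
  (2,5) → (φ(2),φ(5)) = (1,10) ∈ E(G2) ✓
  (3,7) → (φ(3),φ(7)) = (3,7) ∈ E(G2) ✓
  (3,8) → (φ(3),φ(8)) = (3,8) ∈ E(G2) ✓
  (3,10) → (φ(3),φ(10)) = (3,5) ∈ E(G2) ✓
  (4,7) → (φ(4),φ(7)) = (4,7) ∈ E(G2) ✓
  (4,8) → (φ(4),φ(8)) = (4,8) ∈ E(G2) ✓
  (4,9) → (φ(4),φ(9)) = (0,4) ∈ E(G2) ✓
  (4,10) → (φ(4),φ(10)) = (4,5) ∈ E(G2) ✓
  (5,8) → (φ(5),φ(8)) = (1,8) ∈ E(G2) ✓
  (6,7) → (φ(6),φ(7)) = (6,7) ∈ E(G2) ✓
  (6,10) → (φ(6),φ(10)) = (5,6) ∈ E(G2) ✓
  (7,8) → (φ(7),φ(8)) = (7,8) ∈ E(G2) ✓
  (7,9) → (φ(7),φ(9)) = (0,7) ∈ E(G2) ✓
  (8,9) → (φ(8),φ(9)) = (0,8) ∈ E(G2) ✓
  (8,10) → (φ(8),φ(10)) = (5,8) ∈ E(G2) ✓
All 22 edges of G1 map to edges of G2, and |E(G1)| = |E(G2)| = 22, so φ is a bijection on edges as well as vertices. Hence G1 ≅ G2.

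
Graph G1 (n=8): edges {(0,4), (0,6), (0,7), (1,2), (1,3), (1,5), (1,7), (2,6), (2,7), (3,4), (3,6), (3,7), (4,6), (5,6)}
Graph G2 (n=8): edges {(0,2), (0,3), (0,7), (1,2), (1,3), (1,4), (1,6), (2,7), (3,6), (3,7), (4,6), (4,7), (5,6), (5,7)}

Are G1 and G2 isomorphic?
Yes, isomorphic

The graphs are isomorphic.
One valid mapping φ: V(G1) → V(G2): 0→2, 1→6, 2→4, 3→3, 4→0, 5→5, 6→7, 7→1

Verify φ preserves adjacency — for each edge of G1, its image is an edge of G2:
  (0,4) → (φ(0),φ(4)) = (0,2) ∈ E(G2) ✓
  (0,6) → (φ(0),φ(6)) = (2,7) ∈ E(G2) ✓
  (0,7) → (φ(0),φ(7)) = (1,2) ∈ E(G2) ✓
  (1,2) → (φ(1),φ(2)) = (4,6) ∈ E(G2) ✓
  (1,3) → (φ(1),φ(3)) = (3,6) ∈ E(G2) ✓
  (1,5) → (φ(1),φ(5)) = (5,6) ∈ E(G2) ✓
  (1,7) → (φ(1),φ(7)) = (1,6) ∈ E(G2) ✓
  (2,6) → (φ(2),φ(6)) = (4,7) ∈ E(G2) ✓
  (2,7) → (φ(2),φ(7)) = (1,4) ∈ E(G2) ✓
  (3,4) → (φ(3),φ(4)) = (0,3) ∈ E(G2) ✓
  (3,6) → (φ(3),φ(6)) = (3,7) ∈ E(G2) ✓
  (3,7) → (φ(3),φ(7)) = (1,3) ∈ E(G2) ✓
  (4,6) → (φ(4),φ(6)) = (0,7) ∈ E(G2) ✓
  (5,6) → (φ(5),φ(6)) = (5,7) ∈ E(G2) ✓
All 14 edges of G1 map to edges of G2, and |E(G1)| = |E(G2)| = 14, so φ is a bijection on edges as well as vertices. Hence G1 ≅ G2.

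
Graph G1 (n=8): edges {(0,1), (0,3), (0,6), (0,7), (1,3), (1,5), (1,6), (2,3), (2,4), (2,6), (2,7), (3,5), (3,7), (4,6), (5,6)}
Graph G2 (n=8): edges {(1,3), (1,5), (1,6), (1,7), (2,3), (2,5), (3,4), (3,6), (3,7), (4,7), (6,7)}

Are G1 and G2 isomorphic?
No, not isomorphic

The graphs are NOT isomorphic.

Counting triangles (3-cliques): G1 has 7, G2 has 5.
Triangle count is an isomorphism invariant, so differing triangle counts rule out isomorphism.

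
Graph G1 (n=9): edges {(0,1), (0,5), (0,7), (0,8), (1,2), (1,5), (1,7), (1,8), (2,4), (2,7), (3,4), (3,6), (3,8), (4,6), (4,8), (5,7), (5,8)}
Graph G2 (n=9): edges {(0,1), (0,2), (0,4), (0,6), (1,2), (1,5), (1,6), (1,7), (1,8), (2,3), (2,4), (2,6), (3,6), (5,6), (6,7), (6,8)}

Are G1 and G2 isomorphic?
No, not isomorphic

The graphs are NOT isomorphic.

Degrees in G1: deg(0)=4, deg(1)=5, deg(2)=3, deg(3)=3, deg(4)=4, deg(5)=4, deg(6)=2, deg(7)=4, deg(8)=5.
Sorted degree sequence of G1: [5, 5, 4, 4, 4, 4, 3, 3, 2].
Degrees in G2: deg(0)=4, deg(1)=6, deg(2)=5, deg(3)=2, deg(4)=2, deg(5)=2, deg(6)=7, deg(7)=2, deg(8)=2.
Sorted degree sequence of G2: [7, 6, 5, 4, 2, 2, 2, 2, 2].
The (sorted) degree sequence is an isomorphism invariant, so since G1 and G2 have different degree sequences they cannot be isomorphic.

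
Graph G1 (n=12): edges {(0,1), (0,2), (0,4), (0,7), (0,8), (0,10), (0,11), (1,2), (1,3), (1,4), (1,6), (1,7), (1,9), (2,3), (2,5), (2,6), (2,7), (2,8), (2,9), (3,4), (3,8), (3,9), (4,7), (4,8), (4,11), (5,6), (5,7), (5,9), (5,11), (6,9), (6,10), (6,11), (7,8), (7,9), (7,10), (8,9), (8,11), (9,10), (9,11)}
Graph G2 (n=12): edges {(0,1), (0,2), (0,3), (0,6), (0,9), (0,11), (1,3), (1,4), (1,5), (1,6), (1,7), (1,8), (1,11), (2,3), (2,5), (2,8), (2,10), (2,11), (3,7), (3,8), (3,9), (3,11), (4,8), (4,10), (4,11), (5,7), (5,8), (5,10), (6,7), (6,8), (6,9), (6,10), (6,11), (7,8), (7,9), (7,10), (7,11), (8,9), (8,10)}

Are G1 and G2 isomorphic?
Yes, isomorphic

The graphs are isomorphic.
One valid mapping φ: V(G1) → V(G2): 0→11, 1→6, 2→7, 3→9, 4→0, 5→5, 6→10, 7→1, 8→3, 9→8, 10→4, 11→2

Verify φ preserves adjacency — for each edge of G1, its image is an edge of G2:
  (0,1) → (φ(0),φ(1)) = (6,11) ∈ E(G2) ✓
  (0,2) → (φ(0),φ(2)) = (7,11) ∈ E(G2) ✓
  (0,4) → (φ(0),φ(4)) = (0,11) ∈ E(G2) ✓
  (0,7) → (φ(0),φ(7)) = (1,11) ∈ E(G2) ✓
  (0,8) → (φ(0),φ(8)) = (3,11) ∈ E(G2) ✓
  (0,10) → (φ(0),φ(10)) = (4,11) ∈ E(G2) ✓
  (0,11) → (φ(0),φ(11)) = (2,11) ∈ E(G2) ✓
  (1,2) → (φ(1),φ(2)) = (6,7) ∈ E(G2) ✓
  (1,3) → (φ(1),φ(3)) = (6,9) ∈ E(G2) ✓
  (1,4) → (φ(1),φ(4)) = (0,6) ∈ E(G2) ✓
  (1,6) → (φ(1),φ(6)) = (6,10) ∈ E(G2) ✓
  (1,7) → (φ(1),φ(7)) = (1,6) ∈ E(G2) ✓
  (1,9) → (φ(1),φ(9)) = (6,8) ∈ E(G2) ✓
  (2,3) → (φ(2),φ(3)) = (7,9) ∈ E(G2) ✓
  (2,5) → (φ(2),φ(5)) = (5,7) ∈ E(G2) ✓
  (2,6) → (φ(2),φ(6)) = (7,10) ∈ E(G2) ✓
  (2,7) → (φ(2),φ(7)) = (1,7) ∈ E(G2) ✓
  (2,8) → (φ(2),φ(8)) = (3,7) ∈ E(G2) ✓
  (2,9) → (φ(2),φ(9)) = (7,8) ∈ E(G2) ✓
  (3,4) → (φ(3),φ(4)) = (0,9) ∈ E(G2) ✓
  (3,8) → (φ(3),φ(8)) = (3,9) ∈ E(G2) ✓
  (3,9) → (φ(3),φ(9)) = (8,9) ∈ E(G2) ✓
  (4,7) → (φ(4),φ(7)) = (0,1) ∈ E(G2) ✓
  (4,8) → (φ(4),φ(8)) = (0,3) ∈ E(G2) ✓
  (4,11) → (φ(4),φ(11)) = (0,2) ∈ E(G2) ✓
  (5,6) → (φ(5),φ(6)) = (5,10) ∈ E(G2) ✓
  (5,7) → (φ(5),φ(7)) = (1,5) ∈ E(G2) ✓
  (5,9) → (φ(5),φ(9)) = (5,8) ∈ E(G2) ✓
  (5,11) → (φ(5),φ(11)) = (2,5) ∈ E(G2) ✓
  (6,9) → (φ(6),φ(9)) = (8,10) ∈ E(G2) ✓
  (6,10) → (φ(6),φ(10)) = (4,10) ∈ E(G2) ✓
  (6,11) → (φ(6),φ(11)) = (2,10) ∈ E(G2) ✓
  (7,8) → (φ(7),φ(8)) = (1,3) ∈ E(G2) ✓
  (7,9) → (φ(7),φ(9)) = (1,8) ∈ E(G2) ✓
  (7,10) → (φ(7),φ(10)) = (1,4) ∈ E(G2) ✓
  (8,9) → (φ(8),φ(9)) = (3,8) ∈ E(G2) ✓
  (8,11) → (φ(8),φ(11)) = (2,3) ∈ E(G2) ✓
  (9,10) → (φ(9),φ(10)) = (4,8) ∈ E(G2) ✓
  (9,11) → (φ(9),φ(11)) = (2,8) ∈ E(G2) ✓
All 39 edges of G1 map to edges of G2, and |E(G1)| = |E(G2)| = 39, so φ is a bijection on edges as well as vertices. Hence G1 ≅ G2.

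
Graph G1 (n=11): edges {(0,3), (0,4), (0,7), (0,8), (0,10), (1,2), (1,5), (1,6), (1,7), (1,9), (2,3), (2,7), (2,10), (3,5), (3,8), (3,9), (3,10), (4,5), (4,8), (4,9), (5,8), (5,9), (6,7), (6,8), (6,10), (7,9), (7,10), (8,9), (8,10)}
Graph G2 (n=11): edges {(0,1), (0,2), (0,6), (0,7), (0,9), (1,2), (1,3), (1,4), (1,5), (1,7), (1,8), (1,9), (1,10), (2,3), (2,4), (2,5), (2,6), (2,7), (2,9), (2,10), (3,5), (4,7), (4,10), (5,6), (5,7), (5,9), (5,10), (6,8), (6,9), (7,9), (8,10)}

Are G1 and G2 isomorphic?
No, not isomorphic

The graphs are NOT isomorphic.

Counting triangles (3-cliques): G1 has 21, G2 has 33.
Triangle count is an isomorphism invariant, so differing triangle counts rule out isomorphism.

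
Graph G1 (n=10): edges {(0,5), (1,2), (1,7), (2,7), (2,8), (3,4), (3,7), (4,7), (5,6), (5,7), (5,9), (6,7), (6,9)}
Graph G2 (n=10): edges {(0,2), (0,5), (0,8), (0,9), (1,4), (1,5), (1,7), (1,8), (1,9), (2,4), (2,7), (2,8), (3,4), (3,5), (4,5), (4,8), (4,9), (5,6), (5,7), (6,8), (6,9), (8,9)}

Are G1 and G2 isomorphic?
No, not isomorphic

The graphs are NOT isomorphic.

Counting triangles (3-cliques): G1 has 4, G2 has 11.
Triangle count is an isomorphism invariant, so differing triangle counts rule out isomorphism.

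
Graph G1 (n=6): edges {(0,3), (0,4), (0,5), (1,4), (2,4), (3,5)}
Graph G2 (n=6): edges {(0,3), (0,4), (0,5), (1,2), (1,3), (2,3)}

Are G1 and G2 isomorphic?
Yes, isomorphic

The graphs are isomorphic.
One valid mapping φ: V(G1) → V(G2): 0→3, 1→4, 2→5, 3→2, 4→0, 5→1

Verify φ preserves adjacency — for each edge of G1, its image is an edge of G2:
  (0,3) → (φ(0),φ(3)) = (2,3) ∈ E(G2) ✓
  (0,4) → (φ(0),φ(4)) = (0,3) ∈ E(G2) ✓
  (0,5) → (φ(0),φ(5)) = (1,3) ∈ E(G2) ✓
  (1,4) → (φ(1),φ(4)) = (0,4) ∈ E(G2) ✓
  (2,4) → (φ(2),φ(4)) = (0,5) ∈ E(G2) ✓
  (3,5) → (φ(3),φ(5)) = (1,2) ∈ E(G2) ✓
All 6 edges of G1 map to edges of G2, and |E(G1)| = |E(G2)| = 6, so φ is a bijection on edges as well as vertices. Hence G1 ≅ G2.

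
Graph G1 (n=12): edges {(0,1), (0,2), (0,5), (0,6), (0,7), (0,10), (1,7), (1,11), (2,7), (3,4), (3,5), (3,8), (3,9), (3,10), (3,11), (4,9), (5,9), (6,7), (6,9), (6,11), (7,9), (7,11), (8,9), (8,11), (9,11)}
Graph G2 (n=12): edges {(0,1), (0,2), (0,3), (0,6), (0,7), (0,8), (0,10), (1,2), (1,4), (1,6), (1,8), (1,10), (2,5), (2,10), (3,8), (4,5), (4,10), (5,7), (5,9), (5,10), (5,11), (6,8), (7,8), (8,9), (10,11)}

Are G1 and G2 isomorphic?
Yes, isomorphic

The graphs are isomorphic.
One valid mapping φ: V(G1) → V(G2): 0→5, 1→4, 2→11, 3→8, 4→3, 5→7, 6→2, 7→10, 8→6, 9→0, 10→9, 11→1

Verify φ preserves adjacency — for each edge of G1, its image is an edge of G2:
  (0,1) → (φ(0),φ(1)) = (4,5) ∈ E(G2) ✓
  (0,2) → (φ(0),φ(2)) = (5,11) ∈ E(G2) ✓
  (0,5) → (φ(0),φ(5)) = (5,7) ∈ E(G2) ✓
  (0,6) → (φ(0),φ(6)) = (2,5) ∈ E(G2) ✓
  (0,7) → (φ(0),φ(7)) = (5,10) ∈ E(G2) ✓
  (0,10) → (φ(0),φ(10)) = (5,9) ∈ E(G2) ✓
  (1,7) → (φ(1),φ(7)) = (4,10) ∈ E(G2) ✓
  (1,11) → (φ(1),φ(11)) = (1,4) ∈ E(G2) ✓
  (2,7) → (φ(2),φ(7)) = (10,11) ∈ E(G2) ✓
  (3,4) → (φ(3),φ(4)) = (3,8) ∈ E(G2) ✓
  (3,5) → (φ(3),φ(5)) = (7,8) ∈ E(G2) ✓
  (3,8) → (φ(3),φ(8)) = (6,8) ∈ E(G2) ✓
  (3,9) → (φ(3),φ(9)) = (0,8) ∈ E(G2) ✓
  (3,10) → (φ(3),φ(10)) = (8,9) ∈ E(G2) ✓
  (3,11) → (φ(3),φ(11)) = (1,8) ∈ E(G2) ✓
  (4,9) → (φ(4),φ(9)) = (0,3) ∈ E(G2) ✓
  (5,9) → (φ(5),φ(9)) = (0,7) ∈ E(G2) ✓
  (6,7) → (φ(6),φ(7)) = (2,10) ∈ E(G2) ✓
  (6,9) → (φ(6),φ(9)) = (0,2) ∈ E(G2) ✓
  (6,11) → (φ(6),φ(11)) = (1,2) ∈ E(G2) ✓
  (7,9) → (φ(7),φ(9)) = (0,10) ∈ E(G2) ✓
  (7,11) → (φ(7),φ(11)) = (1,10) ∈ E(G2) ✓
  (8,9) → (φ(8),φ(9)) = (0,6) ∈ E(G2) ✓
  (8,11) → (φ(8),φ(11)) = (1,6) ∈ E(G2) ✓
  (9,11) → (φ(9),φ(11)) = (0,1) ∈ E(G2) ✓
All 25 edges of G1 map to edges of G2, and |E(G1)| = |E(G2)| = 25, so φ is a bijection on edges as well as vertices. Hence G1 ≅ G2.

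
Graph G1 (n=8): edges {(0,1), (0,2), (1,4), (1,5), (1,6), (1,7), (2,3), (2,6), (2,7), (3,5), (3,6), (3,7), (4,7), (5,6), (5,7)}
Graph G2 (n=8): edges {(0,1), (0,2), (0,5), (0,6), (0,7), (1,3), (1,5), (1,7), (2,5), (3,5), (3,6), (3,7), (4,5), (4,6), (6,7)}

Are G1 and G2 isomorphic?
Yes, isomorphic

The graphs are isomorphic.
One valid mapping φ: V(G1) → V(G2): 0→4, 1→5, 2→6, 3→7, 4→2, 5→1, 6→3, 7→0

Verify φ preserves adjacency — for each edge of G1, its image is an edge of G2:
  (0,1) → (φ(0),φ(1)) = (4,5) ∈ E(G2) ✓
  (0,2) → (φ(0),φ(2)) = (4,6) ∈ E(G2) ✓
  (1,4) → (φ(1),φ(4)) = (2,5) ∈ E(G2) ✓
  (1,5) → (φ(1),φ(5)) = (1,5) ∈ E(G2) ✓
  (1,6) → (φ(1),φ(6)) = (3,5) ∈ E(G2) ✓
  (1,7) → (φ(1),φ(7)) = (0,5) ∈ E(G2) ✓
  (2,3) → (φ(2),φ(3)) = (6,7) ∈ E(G2) ✓
  (2,6) → (φ(2),φ(6)) = (3,6) ∈ E(G2) ✓
  (2,7) → (φ(2),φ(7)) = (0,6) ∈ E(G2) ✓
  (3,5) → (φ(3),φ(5)) = (1,7) ∈ E(G2) ✓
  (3,6) → (φ(3),φ(6)) = (3,7) ∈ E(G2) ✓
  (3,7) → (φ(3),φ(7)) = (0,7) ∈ E(G2) ✓
  (4,7) → (φ(4),φ(7)) = (0,2) ∈ E(G2) ✓
  (5,6) → (φ(5),φ(6)) = (1,3) ∈ E(G2) ✓
  (5,7) → (φ(5),φ(7)) = (0,1) ∈ E(G2) ✓
All 15 edges of G1 map to edges of G2, and |E(G1)| = |E(G2)| = 15, so φ is a bijection on edges as well as vertices. Hence G1 ≅ G2.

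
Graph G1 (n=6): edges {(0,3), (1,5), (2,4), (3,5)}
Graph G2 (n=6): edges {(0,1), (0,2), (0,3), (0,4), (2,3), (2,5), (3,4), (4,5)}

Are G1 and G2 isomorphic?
No, not isomorphic

The graphs are NOT isomorphic.

Degrees in G1: deg(0)=1, deg(1)=1, deg(2)=1, deg(3)=2, deg(4)=1, deg(5)=2.
Sorted degree sequence of G1: [2, 2, 1, 1, 1, 1].
Degrees in G2: deg(0)=4, deg(1)=1, deg(2)=3, deg(3)=3, deg(4)=3, deg(5)=2.
Sorted degree sequence of G2: [4, 3, 3, 3, 2, 1].
The (sorted) degree sequence is an isomorphism invariant, so since G1 and G2 have different degree sequences they cannot be isomorphic.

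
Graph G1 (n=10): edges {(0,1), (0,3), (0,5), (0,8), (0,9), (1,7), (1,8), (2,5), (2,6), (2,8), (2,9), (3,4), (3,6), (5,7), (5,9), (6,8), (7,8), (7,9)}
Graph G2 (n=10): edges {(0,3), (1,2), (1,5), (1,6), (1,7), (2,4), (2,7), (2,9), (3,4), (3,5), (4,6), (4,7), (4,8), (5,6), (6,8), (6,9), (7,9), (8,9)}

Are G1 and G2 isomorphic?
Yes, isomorphic

The graphs are isomorphic.
One valid mapping φ: V(G1) → V(G2): 0→4, 1→8, 2→1, 3→3, 4→0, 5→7, 6→5, 7→9, 8→6, 9→2

Verify φ preserves adjacency — for each edge of G1, its image is an edge of G2:
  (0,1) → (φ(0),φ(1)) = (4,8) ∈ E(G2) ✓
  (0,3) → (φ(0),φ(3)) = (3,4) ∈ E(G2) ✓
  (0,5) → (φ(0),φ(5)) = (4,7) ∈ E(G2) ✓
  (0,8) → (φ(0),φ(8)) = (4,6) ∈ E(G2) ✓
  (0,9) → (φ(0),φ(9)) = (2,4) ∈ E(G2) ✓
  (1,7) → (φ(1),φ(7)) = (8,9) ∈ E(G2) ✓
  (1,8) → (φ(1),φ(8)) = (6,8) ∈ E(G2) ✓
  (2,5) → (φ(2),φ(5)) = (1,7) ∈ E(G2) ✓
  (2,6) → (φ(2),φ(6)) = (1,5) ∈ E(G2) ✓
  (2,8) → (φ(2),φ(8)) = (1,6) ∈ E(G2) ✓
  (2,9) → (φ(2),φ(9)) = (1,2) ∈ E(G2) ✓
  (3,4) → (φ(3),φ(4)) = (0,3) ∈ E(G2) ✓
  (3,6) → (φ(3),φ(6)) = (3,5) ∈ E(G2) ✓
  (5,7) → (φ(5),φ(7)) = (7,9) ∈ E(G2) ✓
  (5,9) → (φ(5),φ(9)) = (2,7) ∈ E(G2) ✓
  (6,8) → (φ(6),φ(8)) = (5,6) ∈ E(G2) ✓
  (7,8) → (φ(7),φ(8)) = (6,9) ∈ E(G2) ✓
  (7,9) → (φ(7),φ(9)) = (2,9) ∈ E(G2) ✓
All 18 edges of G1 map to edges of G2, and |E(G1)| = |E(G2)| = 18, so φ is a bijection on edges as well as vertices. Hence G1 ≅ G2.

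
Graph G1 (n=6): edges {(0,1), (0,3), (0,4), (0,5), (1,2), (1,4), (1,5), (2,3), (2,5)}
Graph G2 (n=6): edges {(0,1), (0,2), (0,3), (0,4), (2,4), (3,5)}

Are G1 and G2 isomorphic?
No, not isomorphic

The graphs are NOT isomorphic.

Counting triangles (3-cliques): G1 has 3, G2 has 1.
Triangle count is an isomorphism invariant, so differing triangle counts rule out isomorphism.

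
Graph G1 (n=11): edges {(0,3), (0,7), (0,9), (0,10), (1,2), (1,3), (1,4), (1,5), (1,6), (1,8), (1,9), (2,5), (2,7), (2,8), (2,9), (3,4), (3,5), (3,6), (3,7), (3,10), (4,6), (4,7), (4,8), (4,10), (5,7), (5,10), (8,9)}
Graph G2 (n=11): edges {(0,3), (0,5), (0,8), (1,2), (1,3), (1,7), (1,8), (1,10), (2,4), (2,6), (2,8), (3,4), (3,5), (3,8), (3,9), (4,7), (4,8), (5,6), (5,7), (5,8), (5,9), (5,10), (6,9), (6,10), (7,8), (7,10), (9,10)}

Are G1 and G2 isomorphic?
Yes, isomorphic

The graphs are isomorphic.
One valid mapping φ: V(G1) → V(G2): 0→2, 1→5, 2→10, 3→8, 4→3, 5→7, 6→0, 7→1, 8→9, 9→6, 10→4

Verify φ preserves adjacency — for each edge of G1, its image is an edge of G2:
  (0,3) → (φ(0),φ(3)) = (2,8) ∈ E(G2) ✓
  (0,7) → (φ(0),φ(7)) = (1,2) ∈ E(G2) ✓
  (0,9) → (φ(0),φ(9)) = (2,6) ∈ E(G2) ✓
  (0,10) → (φ(0),φ(10)) = (2,4) ∈ E(G2) ✓
  (1,2) → (φ(1),φ(2)) = (5,10) ∈ E(G2) ✓
  (1,3) → (φ(1),φ(3)) = (5,8) ∈ E(G2) ✓
  (1,4) → (φ(1),φ(4)) = (3,5) ∈ E(G2) ✓
  (1,5) → (φ(1),φ(5)) = (5,7) ∈ E(G2) ✓
  (1,6) → (φ(1),φ(6)) = (0,5) ∈ E(G2) ✓
  (1,8) → (φ(1),φ(8)) = (5,9) ∈ E(G2) ✓
  (1,9) → (φ(1),φ(9)) = (5,6) ∈ E(G2) ✓
  (2,5) → (φ(2),φ(5)) = (7,10) ∈ E(G2) ✓
  (2,7) → (φ(2),φ(7)) = (1,10) ∈ E(G2) ✓
  (2,8) → (φ(2),φ(8)) = (9,10) ∈ E(G2) ✓
  (2,9) → (φ(2),φ(9)) = (6,10) ∈ E(G2) ✓
  (3,4) → (φ(3),φ(4)) = (3,8) ∈ E(G2) ✓
  (3,5) → (φ(3),φ(5)) = (7,8) ∈ E(G2) ✓
  (3,6) → (φ(3),φ(6)) = (0,8) ∈ E(G2) ✓
  (3,7) → (φ(3),φ(7)) = (1,8) ∈ E(G2) ✓
  (3,10) → (φ(3),φ(10)) = (4,8) ∈ E(G2) ✓
  (4,6) → (φ(4),φ(6)) = (0,3) ∈ E(G2) ✓
  (4,7) → (φ(4),φ(7)) = (1,3) ∈ E(G2) ✓
  (4,8) → (φ(4),φ(8)) = (3,9) ∈ E(G2) ✓
  (4,10) → (φ(4),φ(10)) = (3,4) ∈ E(G2) ✓
  (5,7) → (φ(5),φ(7)) = (1,7) ∈ E(G2) ✓
  (5,10) → (φ(5),φ(10)) = (4,7) ∈ E(G2) ✓
  (8,9) → (φ(8),φ(9)) = (6,9) ∈ E(G2) ✓
All 27 edges of G1 map to edges of G2, and |E(G1)| = |E(G2)| = 27, so φ is a bijection on edges as well as vertices. Hence G1 ≅ G2.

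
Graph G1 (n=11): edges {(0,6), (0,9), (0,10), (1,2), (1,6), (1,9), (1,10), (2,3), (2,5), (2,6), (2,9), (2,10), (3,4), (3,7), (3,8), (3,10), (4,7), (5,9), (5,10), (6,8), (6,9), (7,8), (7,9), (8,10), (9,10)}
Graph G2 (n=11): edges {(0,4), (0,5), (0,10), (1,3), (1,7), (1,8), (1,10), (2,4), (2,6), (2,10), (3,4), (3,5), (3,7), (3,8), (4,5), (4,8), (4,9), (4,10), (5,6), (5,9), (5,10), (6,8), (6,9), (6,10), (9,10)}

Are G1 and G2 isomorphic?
Yes, isomorphic

The graphs are isomorphic.
One valid mapping φ: V(G1) → V(G2): 0→2, 1→9, 2→5, 3→3, 4→7, 5→0, 6→6, 7→1, 8→8, 9→10, 10→4

Verify φ preserves adjacency — for each edge of G1, its image is an edge of G2:
  (0,6) → (φ(0),φ(6)) = (2,6) ∈ E(G2) ✓
  (0,9) → (φ(0),φ(9)) = (2,10) ∈ E(G2) ✓
  (0,10) → (φ(0),φ(10)) = (2,4) ∈ E(G2) ✓
  (1,2) → (φ(1),φ(2)) = (5,9) ∈ E(G2) ✓
  (1,6) → (φ(1),φ(6)) = (6,9) ∈ E(G2) ✓
  (1,9) → (φ(1),φ(9)) = (9,10) ∈ E(G2) ✓
  (1,10) → (φ(1),φ(10)) = (4,9) ∈ E(G2) ✓
  (2,3) → (φ(2),φ(3)) = (3,5) ∈ E(G2) ✓
  (2,5) → (φ(2),φ(5)) = (0,5) ∈ E(G2) ✓
  (2,6) → (φ(2),φ(6)) = (5,6) ∈ E(G2) ✓
  (2,9) → (φ(2),φ(9)) = (5,10) ∈ E(G2) ✓
  (2,10) → (φ(2),φ(10)) = (4,5) ∈ E(G2) ✓
  (3,4) → (φ(3),φ(4)) = (3,7) ∈ E(G2) ✓
  (3,7) → (φ(3),φ(7)) = (1,3) ∈ E(G2) ✓
  (3,8) → (φ(3),φ(8)) = (3,8) ∈ E(G2) ✓
  (3,10) → (φ(3),φ(10)) = (3,4) ∈ E(G2) ✓
  (4,7) → (φ(4),φ(7)) = (1,7) ∈ E(G2) ✓
  (5,9) → (φ(5),φ(9)) = (0,10) ∈ E(G2) ✓
  (5,10) → (φ(5),φ(10)) = (0,4) ∈ E(G2) ✓
  (6,8) → (φ(6),φ(8)) = (6,8) ∈ E(G2) ✓
  (6,9) → (φ(6),φ(9)) = (6,10) ∈ E(G2) ✓
  (7,8) → (φ(7),φ(8)) = (1,8) ∈ E(G2) ✓
  (7,9) → (φ(7),φ(9)) = (1,10) ∈ E(G2) ✓
  (8,10) → (φ(8),φ(10)) = (4,8) ∈ E(G2) ✓
  (9,10) → (φ(9),φ(10)) = (4,10) ∈ E(G2) ✓
All 25 edges of G1 map to edges of G2, and |E(G1)| = |E(G2)| = 25, so φ is a bijection on edges as well as vertices. Hence G1 ≅ G2.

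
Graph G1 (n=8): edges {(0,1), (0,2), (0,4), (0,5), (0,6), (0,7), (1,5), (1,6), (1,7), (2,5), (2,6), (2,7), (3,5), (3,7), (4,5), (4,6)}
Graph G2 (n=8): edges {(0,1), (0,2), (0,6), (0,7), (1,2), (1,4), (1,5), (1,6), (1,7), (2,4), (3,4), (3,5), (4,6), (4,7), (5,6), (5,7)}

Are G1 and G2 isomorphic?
Yes, isomorphic

The graphs are isomorphic.
One valid mapping φ: V(G1) → V(G2): 0→1, 1→6, 2→7, 3→3, 4→2, 5→4, 6→0, 7→5

Verify φ preserves adjacency — for each edge of G1, its image is an edge of G2:
  (0,1) → (φ(0),φ(1)) = (1,6) ∈ E(G2) ✓
  (0,2) → (φ(0),φ(2)) = (1,7) ∈ E(G2) ✓
  (0,4) → (φ(0),φ(4)) = (1,2) ∈ E(G2) ✓
  (0,5) → (φ(0),φ(5)) = (1,4) ∈ E(G2) ✓
  (0,6) → (φ(0),φ(6)) = (0,1) ∈ E(G2) ✓
  (0,7) → (φ(0),φ(7)) = (1,5) ∈ E(G2) ✓
  (1,5) → (φ(1),φ(5)) = (4,6) ∈ E(G2) ✓
  (1,6) → (φ(1),φ(6)) = (0,6) ∈ E(G2) ✓
  (1,7) → (φ(1),φ(7)) = (5,6) ∈ E(G2) ✓
  (2,5) → (φ(2),φ(5)) = (4,7) ∈ E(G2) ✓
  (2,6) → (φ(2),φ(6)) = (0,7) ∈ E(G2) ✓
  (2,7) → (φ(2),φ(7)) = (5,7) ∈ E(G2) ✓
  (3,5) → (φ(3),φ(5)) = (3,4) ∈ E(G2) ✓
  (3,7) → (φ(3),φ(7)) = (3,5) ∈ E(G2) ✓
  (4,5) → (φ(4),φ(5)) = (2,4) ∈ E(G2) ✓
  (4,6) → (φ(4),φ(6)) = (0,2) ∈ E(G2) ✓
All 16 edges of G1 map to edges of G2, and |E(G1)| = |E(G2)| = 16, so φ is a bijection on edges as well as vertices. Hence G1 ≅ G2.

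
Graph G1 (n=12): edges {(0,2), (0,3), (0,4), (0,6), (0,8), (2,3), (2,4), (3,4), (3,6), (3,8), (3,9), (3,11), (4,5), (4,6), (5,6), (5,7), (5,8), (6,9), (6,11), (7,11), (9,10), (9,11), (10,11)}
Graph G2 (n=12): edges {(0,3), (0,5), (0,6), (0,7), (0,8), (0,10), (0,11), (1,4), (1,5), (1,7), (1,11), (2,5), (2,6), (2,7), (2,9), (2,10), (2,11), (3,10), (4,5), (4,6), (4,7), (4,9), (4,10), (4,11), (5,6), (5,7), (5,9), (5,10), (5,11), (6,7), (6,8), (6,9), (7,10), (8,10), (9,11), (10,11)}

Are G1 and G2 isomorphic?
No, not isomorphic

The graphs are NOT isomorphic.

Degrees in G1: deg(0)=5, deg(1)=0, deg(2)=3, deg(3)=7, deg(4)=5, deg(5)=4, deg(6)=6, deg(7)=2, deg(8)=3, deg(9)=4, deg(10)=2, deg(11)=5.
Sorted degree sequence of G1: [7, 6, 5, 5, 5, 4, 4, 3, 3, 2, 2, 0].
Degrees in G2: deg(0)=7, deg(1)=4, deg(2)=6, deg(3)=2, deg(4)=7, deg(5)=9, deg(6)=7, deg(7)=7, deg(8)=3, deg(9)=5, deg(10)=8, deg(11)=7.
Sorted degree sequence of G2: [9, 8, 7, 7, 7, 7, 7, 6, 5, 4, 3, 2].
The (sorted) degree sequence is an isomorphism invariant, so since G1 and G2 have different degree sequences they cannot be isomorphic.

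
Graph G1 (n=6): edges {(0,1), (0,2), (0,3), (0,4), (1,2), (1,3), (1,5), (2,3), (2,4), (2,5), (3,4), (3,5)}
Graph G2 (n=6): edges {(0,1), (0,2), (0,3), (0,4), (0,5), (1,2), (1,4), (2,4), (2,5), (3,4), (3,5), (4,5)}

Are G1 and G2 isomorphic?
Yes, isomorphic

The graphs are isomorphic.
One valid mapping φ: V(G1) → V(G2): 0→2, 1→5, 2→4, 3→0, 4→1, 5→3

Verify φ preserves adjacency — for each edge of G1, its image is an edge of G2:
  (0,1) → (φ(0),φ(1)) = (2,5) ∈ E(G2) ✓
  (0,2) → (φ(0),φ(2)) = (2,4) ∈ E(G2) ✓
  (0,3) → (φ(0),φ(3)) = (0,2) ∈ E(G2) ✓
  (0,4) → (φ(0),φ(4)) = (1,2) ∈ E(G2) ✓
  (1,2) → (φ(1),φ(2)) = (4,5) ∈ E(G2) ✓
  (1,3) → (φ(1),φ(3)) = (0,5) ∈ E(G2) ✓
  (1,5) → (φ(1),φ(5)) = (3,5) ∈ E(G2) ✓
  (2,3) → (φ(2),φ(3)) = (0,4) ∈ E(G2) ✓
  (2,4) → (φ(2),φ(4)) = (1,4) ∈ E(G2) ✓
  (2,5) → (φ(2),φ(5)) = (3,4) ∈ E(G2) ✓
  (3,4) → (φ(3),φ(4)) = (0,1) ∈ E(G2) ✓
  (3,5) → (φ(3),φ(5)) = (0,3) ∈ E(G2) ✓
All 12 edges of G1 map to edges of G2, and |E(G1)| = |E(G2)| = 12, so φ is a bijection on edges as well as vertices. Hence G1 ≅ G2.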